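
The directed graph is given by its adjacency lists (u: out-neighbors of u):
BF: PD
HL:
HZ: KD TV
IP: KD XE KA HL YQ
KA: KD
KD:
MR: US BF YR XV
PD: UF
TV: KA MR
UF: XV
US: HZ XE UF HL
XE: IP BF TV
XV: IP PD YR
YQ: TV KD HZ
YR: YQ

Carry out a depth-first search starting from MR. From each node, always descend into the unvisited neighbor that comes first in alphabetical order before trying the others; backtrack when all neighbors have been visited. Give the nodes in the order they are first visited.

MR -> BF -> PD -> UF -> XV -> IP -> HL -> KA -> KD -> XE -> TV -> YQ -> HZ -> YR -> US

Visit MR
MR → BF
BF → PD
PD → UF
UF → XV
XV → IP
IP → HL
IP → KA
KA → KD
IP → XE
XE → TV
IP → YQ
YQ → HZ
XV → YR
MR → US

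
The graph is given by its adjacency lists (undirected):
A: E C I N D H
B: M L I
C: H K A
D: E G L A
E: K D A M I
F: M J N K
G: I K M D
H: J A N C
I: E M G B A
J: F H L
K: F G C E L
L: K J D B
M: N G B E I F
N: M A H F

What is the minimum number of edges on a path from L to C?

2

Level 0: L
Level 1: B, D, J, K
Level 2: A, C, E, F, G, H, I, M
Level 3: N
C first appears at level 2.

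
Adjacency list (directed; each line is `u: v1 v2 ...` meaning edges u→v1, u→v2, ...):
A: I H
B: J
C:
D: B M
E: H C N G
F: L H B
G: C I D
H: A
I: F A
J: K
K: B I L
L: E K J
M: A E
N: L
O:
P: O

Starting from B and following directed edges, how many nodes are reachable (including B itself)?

BFS from B visits: B, J, K, I, L, F, A, E, H, C, N, G, D, M
Reachable nodes: 14 of 16 total.

14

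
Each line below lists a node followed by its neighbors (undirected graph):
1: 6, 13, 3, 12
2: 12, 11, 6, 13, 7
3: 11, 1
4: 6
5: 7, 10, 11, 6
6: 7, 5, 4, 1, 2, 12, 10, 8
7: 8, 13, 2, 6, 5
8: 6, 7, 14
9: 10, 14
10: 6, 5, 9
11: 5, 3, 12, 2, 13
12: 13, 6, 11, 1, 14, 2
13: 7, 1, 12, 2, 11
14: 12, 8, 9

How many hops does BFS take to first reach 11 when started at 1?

Level 0: 1
Level 1: 3, 6, 12, 13
Level 2: 2, 4, 5, 7, 8, 10, 11, 14
Level 3: 9
11 first appears at level 2.

2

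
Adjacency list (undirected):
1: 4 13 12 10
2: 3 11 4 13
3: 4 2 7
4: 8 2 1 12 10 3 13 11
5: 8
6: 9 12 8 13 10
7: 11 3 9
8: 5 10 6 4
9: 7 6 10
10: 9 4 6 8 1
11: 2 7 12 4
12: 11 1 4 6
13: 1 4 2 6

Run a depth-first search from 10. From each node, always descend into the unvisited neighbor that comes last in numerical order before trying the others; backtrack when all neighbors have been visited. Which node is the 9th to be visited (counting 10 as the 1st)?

Visit 10
10 → 9
9 → 7
7 → 11
11 → 12
12 → 6
6 → 13
13 → 4
4 → 8
8 → 5
4 → 3
3 → 2
4 → 1

Visit order: 10, 9, 7, 11, 12, 6, 13, 4, 8, 5, 3, 2, 1

8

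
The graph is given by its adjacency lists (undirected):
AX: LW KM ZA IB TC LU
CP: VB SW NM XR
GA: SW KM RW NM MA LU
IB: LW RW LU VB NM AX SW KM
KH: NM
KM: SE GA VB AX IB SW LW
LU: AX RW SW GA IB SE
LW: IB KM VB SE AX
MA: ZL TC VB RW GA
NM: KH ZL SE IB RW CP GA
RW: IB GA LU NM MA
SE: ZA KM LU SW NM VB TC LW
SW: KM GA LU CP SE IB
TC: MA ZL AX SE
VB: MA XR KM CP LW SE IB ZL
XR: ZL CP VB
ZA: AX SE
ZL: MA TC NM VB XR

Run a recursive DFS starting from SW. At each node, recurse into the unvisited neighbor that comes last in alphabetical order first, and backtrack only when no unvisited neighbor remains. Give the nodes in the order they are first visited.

Visit SW
SW → SE
SE → ZA
ZA → AX
AX → TC
TC → ZL
ZL → XR
XR → VB
VB → MA
MA → RW
RW → NM
NM → KH
NM → IB
IB → LW
LW → KM
KM → GA
GA → LU
NM → CP

SW SE ZA AX TC ZL XR VB MA RW NM KH IB LW KM GA LU CP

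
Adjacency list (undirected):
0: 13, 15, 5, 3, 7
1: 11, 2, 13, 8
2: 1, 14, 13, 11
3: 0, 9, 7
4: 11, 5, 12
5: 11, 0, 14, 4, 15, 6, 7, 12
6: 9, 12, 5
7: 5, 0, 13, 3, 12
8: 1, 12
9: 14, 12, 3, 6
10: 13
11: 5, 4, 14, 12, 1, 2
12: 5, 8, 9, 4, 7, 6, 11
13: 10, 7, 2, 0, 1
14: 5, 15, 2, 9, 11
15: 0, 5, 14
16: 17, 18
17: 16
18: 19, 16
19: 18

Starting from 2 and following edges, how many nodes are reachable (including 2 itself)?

BFS from 2 visits: 2, 14, 13, 11, 1, 15, 9, 5, 10, 7, 0, 12, 4, 8, 6, 3
Reachable nodes: 16 of 20 total.

16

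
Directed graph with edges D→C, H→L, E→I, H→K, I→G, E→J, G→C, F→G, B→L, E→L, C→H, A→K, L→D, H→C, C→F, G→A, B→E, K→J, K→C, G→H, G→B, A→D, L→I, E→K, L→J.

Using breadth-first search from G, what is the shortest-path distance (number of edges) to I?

Level 0: G
Level 1: A, B, C, H
Level 2: D, E, F, K, L
Level 3: I, J
I first appears at level 3.

3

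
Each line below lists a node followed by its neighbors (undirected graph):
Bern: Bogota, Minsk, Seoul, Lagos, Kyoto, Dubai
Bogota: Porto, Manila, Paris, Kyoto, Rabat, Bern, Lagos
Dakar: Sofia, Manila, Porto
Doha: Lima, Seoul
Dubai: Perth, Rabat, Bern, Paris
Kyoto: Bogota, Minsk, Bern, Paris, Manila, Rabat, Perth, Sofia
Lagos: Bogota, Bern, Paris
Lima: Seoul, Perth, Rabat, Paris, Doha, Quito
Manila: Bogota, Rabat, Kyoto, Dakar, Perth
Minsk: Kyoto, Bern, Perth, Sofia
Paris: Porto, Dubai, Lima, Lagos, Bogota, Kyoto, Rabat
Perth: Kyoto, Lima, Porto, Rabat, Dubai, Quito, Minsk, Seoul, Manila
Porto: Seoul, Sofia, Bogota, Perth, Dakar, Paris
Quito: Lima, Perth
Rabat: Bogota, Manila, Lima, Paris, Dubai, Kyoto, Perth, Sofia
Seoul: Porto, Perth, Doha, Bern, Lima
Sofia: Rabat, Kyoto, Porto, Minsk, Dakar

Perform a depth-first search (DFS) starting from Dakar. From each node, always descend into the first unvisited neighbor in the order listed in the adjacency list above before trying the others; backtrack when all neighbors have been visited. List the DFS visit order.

Visit Dakar
Dakar → Sofia
Sofia → Rabat
Rabat → Bogota
Bogota → Porto
Porto → Seoul
Seoul → Perth
Perth → Kyoto
Kyoto → Minsk
Minsk → Bern
Bern → Lagos
Lagos → Paris
Paris → Dubai
Paris → Lima
Lima → Doha
Lima → Quito
Kyoto → Manila

Dakar → Sofia → Rabat → Bogota → Porto → Seoul → Perth → Kyoto → Minsk → Bern → Lagos → Paris → Dubai → Lima → Doha → Quito → Manila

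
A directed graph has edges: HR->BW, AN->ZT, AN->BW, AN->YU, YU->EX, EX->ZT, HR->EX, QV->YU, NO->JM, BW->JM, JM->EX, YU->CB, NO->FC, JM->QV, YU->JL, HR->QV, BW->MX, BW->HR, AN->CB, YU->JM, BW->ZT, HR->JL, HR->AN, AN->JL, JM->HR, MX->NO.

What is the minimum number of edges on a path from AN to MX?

Level 0: AN
Level 1: BW, CB, JL, YU, ZT
Level 2: EX, HR, JM, MX
Level 3: NO, QV
Level 4: FC
MX first appears at level 2.

2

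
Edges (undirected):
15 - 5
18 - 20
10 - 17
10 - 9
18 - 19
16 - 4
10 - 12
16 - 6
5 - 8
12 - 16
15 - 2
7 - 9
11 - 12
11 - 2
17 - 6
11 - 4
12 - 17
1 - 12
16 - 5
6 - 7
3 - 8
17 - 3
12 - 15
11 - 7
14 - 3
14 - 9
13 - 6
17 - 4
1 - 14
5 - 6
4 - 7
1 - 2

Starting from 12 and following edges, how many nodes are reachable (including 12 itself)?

BFS from 12 visits: 12, 1, 10, 11, 15, 16, 17, 2, 14, 9, 4, 7, 5, 6, 3, 8, 13
Reachable nodes: 17 of 20 total.

17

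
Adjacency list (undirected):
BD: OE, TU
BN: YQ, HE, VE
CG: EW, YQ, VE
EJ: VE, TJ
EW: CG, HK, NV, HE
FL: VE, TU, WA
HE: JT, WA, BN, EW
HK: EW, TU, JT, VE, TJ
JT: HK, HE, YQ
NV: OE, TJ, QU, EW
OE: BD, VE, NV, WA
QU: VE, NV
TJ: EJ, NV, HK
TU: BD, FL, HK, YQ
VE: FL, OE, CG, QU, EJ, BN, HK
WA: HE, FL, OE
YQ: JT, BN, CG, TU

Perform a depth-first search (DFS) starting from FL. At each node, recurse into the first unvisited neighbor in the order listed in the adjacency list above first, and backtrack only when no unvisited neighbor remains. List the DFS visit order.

Visit FL
FL → VE
VE → OE
OE → BD
BD → TU
TU → HK
HK → EW
EW → CG
CG → YQ
YQ → JT
JT → HE
HE → WA
HE → BN
EW → NV
NV → TJ
TJ → EJ
NV → QU

FL, VE, OE, BD, TU, HK, EW, CG, YQ, JT, HE, WA, BN, NV, TJ, EJ, QU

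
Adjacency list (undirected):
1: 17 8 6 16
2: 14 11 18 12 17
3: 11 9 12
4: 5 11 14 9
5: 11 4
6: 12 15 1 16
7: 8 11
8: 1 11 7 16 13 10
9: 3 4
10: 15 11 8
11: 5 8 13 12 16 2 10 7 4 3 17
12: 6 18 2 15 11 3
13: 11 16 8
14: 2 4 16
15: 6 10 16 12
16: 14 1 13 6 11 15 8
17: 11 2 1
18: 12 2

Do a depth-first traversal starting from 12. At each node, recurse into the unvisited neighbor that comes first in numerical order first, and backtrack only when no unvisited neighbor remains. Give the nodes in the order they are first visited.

12 -> 2 -> 11 -> 3 -> 9 -> 4 -> 5 -> 14 -> 16 -> 1 -> 6 -> 15 -> 10 -> 8 -> 7 -> 13 -> 17 -> 18

Visit 12
12 → 2
2 → 11
11 → 3
3 → 9
9 → 4
4 → 5
4 → 14
14 → 16
16 → 1
1 → 6
6 → 15
15 → 10
10 → 8
8 → 7
8 → 13
1 → 17
2 → 18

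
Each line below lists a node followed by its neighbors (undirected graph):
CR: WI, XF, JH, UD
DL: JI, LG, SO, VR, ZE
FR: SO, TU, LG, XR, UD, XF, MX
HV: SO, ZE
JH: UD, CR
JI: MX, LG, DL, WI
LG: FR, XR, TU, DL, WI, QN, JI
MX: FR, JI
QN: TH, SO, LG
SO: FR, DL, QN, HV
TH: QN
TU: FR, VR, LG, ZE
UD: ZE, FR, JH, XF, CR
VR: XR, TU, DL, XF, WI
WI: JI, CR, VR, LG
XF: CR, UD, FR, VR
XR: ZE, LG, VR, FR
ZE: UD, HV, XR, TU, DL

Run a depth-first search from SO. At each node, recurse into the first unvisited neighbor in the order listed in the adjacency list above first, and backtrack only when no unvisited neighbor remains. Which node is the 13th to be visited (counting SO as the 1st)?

Visit SO
SO → FR
FR → TU
TU → VR
VR → XR
XR → ZE
ZE → UD
UD → JH
JH → CR
CR → WI
WI → JI
JI → MX
JI → LG
LG → DL
LG → QN
QN → TH
CR → XF
ZE → HV

Visit order: SO, FR, TU, VR, XR, ZE, UD, JH, CR, WI, JI, MX, LG, DL, QN, TH, XF, HV

LG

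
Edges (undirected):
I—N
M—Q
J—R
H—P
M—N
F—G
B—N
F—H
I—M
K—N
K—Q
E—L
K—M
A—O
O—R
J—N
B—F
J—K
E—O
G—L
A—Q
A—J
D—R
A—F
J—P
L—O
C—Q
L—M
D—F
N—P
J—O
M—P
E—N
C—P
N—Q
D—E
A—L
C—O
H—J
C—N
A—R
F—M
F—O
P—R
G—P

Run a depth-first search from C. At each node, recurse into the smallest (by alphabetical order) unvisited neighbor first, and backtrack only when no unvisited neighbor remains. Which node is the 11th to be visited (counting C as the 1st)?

E

Visit C
C → N
N → B
B → F
F → A
A → J
J → H
H → P
P → G
G → L
L → E
E → D
D → R
R → O
L → M
M → I
M → K
K → Q

Visit order: C, N, B, F, A, J, H, P, G, L, E, D, R, O, M, I, K, Q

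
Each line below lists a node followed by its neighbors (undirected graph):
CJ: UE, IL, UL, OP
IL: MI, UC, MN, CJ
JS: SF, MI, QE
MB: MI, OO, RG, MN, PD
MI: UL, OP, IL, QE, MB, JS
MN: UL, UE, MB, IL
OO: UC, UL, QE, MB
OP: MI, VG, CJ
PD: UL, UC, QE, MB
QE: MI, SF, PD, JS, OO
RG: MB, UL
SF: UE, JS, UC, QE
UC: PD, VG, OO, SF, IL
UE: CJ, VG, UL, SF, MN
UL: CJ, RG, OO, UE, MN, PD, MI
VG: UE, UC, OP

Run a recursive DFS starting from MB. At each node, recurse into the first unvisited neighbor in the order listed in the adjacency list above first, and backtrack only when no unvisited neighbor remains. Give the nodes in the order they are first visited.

Visit MB
MB → MI
MI → UL
UL → CJ
CJ → UE
UE → VG
VG → UC
UC → PD
PD → QE
QE → SF
SF → JS
QE → OO
UC → IL
IL → MN
VG → OP
UL → RG

MB, MI, UL, CJ, UE, VG, UC, PD, QE, SF, JS, OO, IL, MN, OP, RG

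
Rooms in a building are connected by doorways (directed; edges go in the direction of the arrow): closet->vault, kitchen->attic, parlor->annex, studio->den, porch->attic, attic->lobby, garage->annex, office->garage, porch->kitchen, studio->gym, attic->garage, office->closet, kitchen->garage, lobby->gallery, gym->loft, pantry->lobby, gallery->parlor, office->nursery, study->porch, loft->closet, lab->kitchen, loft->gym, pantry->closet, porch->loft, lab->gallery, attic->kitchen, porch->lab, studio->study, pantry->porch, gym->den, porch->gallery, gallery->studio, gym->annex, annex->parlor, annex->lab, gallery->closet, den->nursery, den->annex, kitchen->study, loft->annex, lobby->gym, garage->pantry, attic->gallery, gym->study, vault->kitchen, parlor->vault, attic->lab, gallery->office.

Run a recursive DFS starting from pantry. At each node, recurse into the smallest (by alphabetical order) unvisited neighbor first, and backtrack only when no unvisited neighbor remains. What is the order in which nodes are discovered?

Visit pantry
pantry → closet
closet → vault
vault → kitchen
kitchen → attic
attic → gallery
gallery → office
office → garage
garage → annex
annex → lab
annex → parlor
office → nursery
gallery → studio
studio → den
studio → gym
gym → loft
gym → study
study → porch
attic → lobby

pantry closet vault kitchen attic gallery office garage annex lab parlor nursery studio den gym loft study porch lobby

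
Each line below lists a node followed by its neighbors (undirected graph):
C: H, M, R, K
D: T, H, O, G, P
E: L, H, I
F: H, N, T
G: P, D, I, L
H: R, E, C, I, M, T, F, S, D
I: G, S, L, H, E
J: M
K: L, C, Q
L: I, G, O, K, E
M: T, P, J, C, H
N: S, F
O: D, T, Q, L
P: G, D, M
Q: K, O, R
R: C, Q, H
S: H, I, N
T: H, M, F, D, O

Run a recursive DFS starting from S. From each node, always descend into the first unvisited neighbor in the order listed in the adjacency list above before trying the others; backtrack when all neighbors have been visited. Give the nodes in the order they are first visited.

S, H, R, C, M, T, F, N, D, O, Q, K, L, I, G, P, E, J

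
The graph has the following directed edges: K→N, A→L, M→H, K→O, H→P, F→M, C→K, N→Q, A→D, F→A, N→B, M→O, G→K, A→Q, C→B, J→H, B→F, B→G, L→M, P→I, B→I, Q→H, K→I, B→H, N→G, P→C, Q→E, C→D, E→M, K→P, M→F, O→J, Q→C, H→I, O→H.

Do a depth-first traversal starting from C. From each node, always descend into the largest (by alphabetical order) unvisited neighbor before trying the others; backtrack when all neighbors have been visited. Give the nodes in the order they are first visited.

C, K, P, I, O, J, H, N, Q, E, M, F, A, L, D, G, B

Visit C
C → K
K → P
P → I
K → O
O → J
J → H
K → N
N → Q
Q → E
E → M
M → F
F → A
A → L
A → D
N → G
N → B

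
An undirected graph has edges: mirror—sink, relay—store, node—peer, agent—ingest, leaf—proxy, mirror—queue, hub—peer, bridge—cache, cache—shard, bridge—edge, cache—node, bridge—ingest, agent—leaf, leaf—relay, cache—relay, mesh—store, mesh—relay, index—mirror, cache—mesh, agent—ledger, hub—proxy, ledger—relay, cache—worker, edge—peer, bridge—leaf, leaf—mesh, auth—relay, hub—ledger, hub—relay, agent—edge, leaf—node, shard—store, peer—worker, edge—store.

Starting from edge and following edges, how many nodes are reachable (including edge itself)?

17

BFS from edge visits: edge, store, peer, bridge, agent, shard, relay, mesh, worker, node, hub, leaf, ingest, cache, ledger, auth, proxy
Reachable nodes: 17 of 21 total.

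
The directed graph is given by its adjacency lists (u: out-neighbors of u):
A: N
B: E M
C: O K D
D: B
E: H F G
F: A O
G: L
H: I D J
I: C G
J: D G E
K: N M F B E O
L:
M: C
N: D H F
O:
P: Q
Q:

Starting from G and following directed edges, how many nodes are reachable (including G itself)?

BFS from G visits: G, L
Reachable nodes: 2 of 17 total.

2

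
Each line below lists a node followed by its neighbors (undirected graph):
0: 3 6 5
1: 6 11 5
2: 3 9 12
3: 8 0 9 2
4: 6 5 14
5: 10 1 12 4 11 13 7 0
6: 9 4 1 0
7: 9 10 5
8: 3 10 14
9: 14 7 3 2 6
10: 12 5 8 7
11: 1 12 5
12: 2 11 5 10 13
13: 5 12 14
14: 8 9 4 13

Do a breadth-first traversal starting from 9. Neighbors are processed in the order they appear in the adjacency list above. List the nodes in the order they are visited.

9, 14, 7, 3, 2, 6, 8, 4, 13, 10, 5, 0, 12, 1, 11

Visit 9; enqueue 14, 7, 3, 2, 6 → queue [14, 7, 3, 2, 6]
Visit 14; enqueue 8, 4, 13 → queue [7, 3, 2, 6, 8, 4, 13]
Visit 7; enqueue 10, 5 → queue [3, 2, 6, 8, 4, 13, 10, 5]
Visit 3; enqueue 0 → queue [2, 6, 8, 4, 13, 10, 5, 0]
Visit 2; enqueue 12 → queue [6, 8, 4, 13, 10, 5, 0, 12]
Visit 6; enqueue 1 → queue [8, 4, 13, 10, 5, 0, 12, 1]
Visit 8 → queue [4, 13, 10, 5, 0, 12, 1]
Visit 4 → queue [13, 10, 5, 0, 12, 1]
Visit 13 → queue [10, 5, 0, 12, 1]
Visit 10 → queue [5, 0, 12, 1]
Visit 5; enqueue 11 → queue [0, 12, 1, 11]
Visit 0 → queue [12, 1, 11]
Visit 12 → queue [1, 11]
Visit 1 → queue [11]
Visit 11 → queue []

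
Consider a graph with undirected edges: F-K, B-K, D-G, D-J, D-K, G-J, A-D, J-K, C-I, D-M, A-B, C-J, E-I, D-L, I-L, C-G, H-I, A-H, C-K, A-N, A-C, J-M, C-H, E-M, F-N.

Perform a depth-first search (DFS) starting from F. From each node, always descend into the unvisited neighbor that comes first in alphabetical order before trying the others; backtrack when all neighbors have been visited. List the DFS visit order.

F, K, B, A, C, G, D, J, M, E, I, H, L, N

Visit F
F → K
K → B
B → A
A → C
C → G
G → D
D → J
J → M
M → E
E → I
I → H
I → L
A → N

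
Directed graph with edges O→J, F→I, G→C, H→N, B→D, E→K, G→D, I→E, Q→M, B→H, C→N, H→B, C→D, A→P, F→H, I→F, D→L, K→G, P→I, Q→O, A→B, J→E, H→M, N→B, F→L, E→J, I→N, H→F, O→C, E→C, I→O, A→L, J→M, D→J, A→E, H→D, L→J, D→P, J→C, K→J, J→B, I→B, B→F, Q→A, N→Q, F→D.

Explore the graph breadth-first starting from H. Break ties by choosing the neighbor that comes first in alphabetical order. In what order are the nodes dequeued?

H -> B -> D -> F -> M -> N -> J -> L -> P -> I -> Q -> C -> E -> O -> A -> K -> G

Visit H; enqueue B, D, F, M, N → queue [B, D, F, M, N]
Visit B → queue [D, F, M, N]
Visit D; enqueue J, L, P → queue [F, M, N, J, L, P]
Visit F; enqueue I → queue [M, N, J, L, P, I]
Visit M → queue [N, J, L, P, I]
Visit N; enqueue Q → queue [J, L, P, I, Q]
Visit J; enqueue C, E → queue [L, P, I, Q, C, E]
Visit L → queue [P, I, Q, C, E]
Visit P → queue [I, Q, C, E]
Visit I; enqueue O → queue [Q, C, E, O]
Visit Q; enqueue A → queue [C, E, O, A]
Visit C → queue [E, O, A]
Visit E; enqueue K → queue [O, A, K]
Visit O → queue [A, K]
Visit A → queue [K]
Visit K; enqueue G → queue [G]
Visit G → queue []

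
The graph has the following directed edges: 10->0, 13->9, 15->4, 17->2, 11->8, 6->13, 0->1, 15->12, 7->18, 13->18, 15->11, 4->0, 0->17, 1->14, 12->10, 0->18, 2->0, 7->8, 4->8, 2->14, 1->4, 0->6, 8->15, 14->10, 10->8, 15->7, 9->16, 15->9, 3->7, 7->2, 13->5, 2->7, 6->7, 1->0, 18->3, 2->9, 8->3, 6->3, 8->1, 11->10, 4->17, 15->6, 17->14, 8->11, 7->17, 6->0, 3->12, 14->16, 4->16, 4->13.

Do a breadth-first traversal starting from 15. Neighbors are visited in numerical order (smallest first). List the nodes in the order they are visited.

15, 4, 6, 7, 9, 11, 12, 0, 8, 13, 16, 17, 3, 2, 18, 10, 1, 5, 14

Visit 15; enqueue 4, 6, 7, 9, 11, 12 → queue [4, 6, 7, 9, 11, 12]
Visit 4; enqueue 0, 8, 13, 16, 17 → queue [6, 7, 9, 11, 12, 0, 8, 13, 16, 17]
Visit 6; enqueue 3 → queue [7, 9, 11, 12, 0, 8, 13, 16, 17, 3]
Visit 7; enqueue 2, 18 → queue [9, 11, 12, 0, 8, 13, 16, 17, 3, 2, 18]
Visit 9 → queue [11, 12, 0, 8, 13, 16, 17, 3, 2, 18]
Visit 11; enqueue 10 → queue [12, 0, 8, 13, 16, 17, 3, 2, 18, 10]
Visit 12 → queue [0, 8, 13, 16, 17, 3, 2, 18, 10]
Visit 0; enqueue 1 → queue [8, 13, 16, 17, 3, 2, 18, 10, 1]
Visit 8 → queue [13, 16, 17, 3, 2, 18, 10, 1]
Visit 13; enqueue 5 → queue [16, 17, 3, 2, 18, 10, 1, 5]
Visit 16 → queue [17, 3, 2, 18, 10, 1, 5]
Visit 17; enqueue 14 → queue [3, 2, 18, 10, 1, 5, 14]
Visit 3 → queue [2, 18, 10, 1, 5, 14]
Visit 2 → queue [18, 10, 1, 5, 14]
Visit 18 → queue [10, 1, 5, 14]
Visit 10 → queue [1, 5, 14]
Visit 1 → queue [5, 14]
Visit 5 → queue [14]
Visit 14 → queue []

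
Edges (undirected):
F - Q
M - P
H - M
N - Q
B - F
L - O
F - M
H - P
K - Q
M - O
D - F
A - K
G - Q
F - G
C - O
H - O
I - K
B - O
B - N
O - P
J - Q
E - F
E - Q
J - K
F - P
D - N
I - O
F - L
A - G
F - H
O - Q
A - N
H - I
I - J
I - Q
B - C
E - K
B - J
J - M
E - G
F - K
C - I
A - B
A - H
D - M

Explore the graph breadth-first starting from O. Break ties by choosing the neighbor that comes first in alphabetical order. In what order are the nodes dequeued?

O, B, C, H, I, L, M, P, Q, A, F, J, N, K, D, E, G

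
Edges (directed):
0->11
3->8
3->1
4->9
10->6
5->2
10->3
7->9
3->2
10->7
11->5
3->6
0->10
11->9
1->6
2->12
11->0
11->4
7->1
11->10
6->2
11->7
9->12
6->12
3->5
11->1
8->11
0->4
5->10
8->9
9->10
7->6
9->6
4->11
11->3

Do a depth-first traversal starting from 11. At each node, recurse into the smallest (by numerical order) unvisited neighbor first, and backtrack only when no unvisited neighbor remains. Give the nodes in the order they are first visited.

11, 0, 4, 9, 6, 2, 12, 10, 3, 1, 5, 8, 7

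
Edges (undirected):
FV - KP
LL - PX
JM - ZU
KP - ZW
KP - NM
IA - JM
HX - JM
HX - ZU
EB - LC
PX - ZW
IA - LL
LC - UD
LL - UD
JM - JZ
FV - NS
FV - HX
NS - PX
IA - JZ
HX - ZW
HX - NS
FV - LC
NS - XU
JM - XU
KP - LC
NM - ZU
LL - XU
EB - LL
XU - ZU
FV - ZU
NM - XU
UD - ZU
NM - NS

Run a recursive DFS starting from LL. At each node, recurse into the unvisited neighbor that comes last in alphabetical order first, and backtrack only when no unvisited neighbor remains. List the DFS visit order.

LL XU ZU UD LC KP ZW PX NS NM HX JM JZ IA FV EB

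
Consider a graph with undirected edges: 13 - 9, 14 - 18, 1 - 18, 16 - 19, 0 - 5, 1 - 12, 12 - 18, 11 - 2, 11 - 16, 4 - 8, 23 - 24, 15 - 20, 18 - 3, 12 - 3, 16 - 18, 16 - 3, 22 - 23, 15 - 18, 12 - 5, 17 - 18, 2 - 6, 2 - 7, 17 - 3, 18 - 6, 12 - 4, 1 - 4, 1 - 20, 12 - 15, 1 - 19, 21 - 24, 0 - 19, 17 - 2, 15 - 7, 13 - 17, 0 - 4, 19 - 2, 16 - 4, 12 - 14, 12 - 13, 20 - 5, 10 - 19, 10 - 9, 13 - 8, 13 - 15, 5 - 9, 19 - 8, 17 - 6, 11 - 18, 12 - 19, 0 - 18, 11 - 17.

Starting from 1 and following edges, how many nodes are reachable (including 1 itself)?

BFS from 1 visits: 1, 4, 12, 18, 19, 20, 0, 8, 16, 3, 5, 13, 14, 15, 6, 11, 17, 2, 10, 9, 7
Reachable nodes: 21 of 25 total.

21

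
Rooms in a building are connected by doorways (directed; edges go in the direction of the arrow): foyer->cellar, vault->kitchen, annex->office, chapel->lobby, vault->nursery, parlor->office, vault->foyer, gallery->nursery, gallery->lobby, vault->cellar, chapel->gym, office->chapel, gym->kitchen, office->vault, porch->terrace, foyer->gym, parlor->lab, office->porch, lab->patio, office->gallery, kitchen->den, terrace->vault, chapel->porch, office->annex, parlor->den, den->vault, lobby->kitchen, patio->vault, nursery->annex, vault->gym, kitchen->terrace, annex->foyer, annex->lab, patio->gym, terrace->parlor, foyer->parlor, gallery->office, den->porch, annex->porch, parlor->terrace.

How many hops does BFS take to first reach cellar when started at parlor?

3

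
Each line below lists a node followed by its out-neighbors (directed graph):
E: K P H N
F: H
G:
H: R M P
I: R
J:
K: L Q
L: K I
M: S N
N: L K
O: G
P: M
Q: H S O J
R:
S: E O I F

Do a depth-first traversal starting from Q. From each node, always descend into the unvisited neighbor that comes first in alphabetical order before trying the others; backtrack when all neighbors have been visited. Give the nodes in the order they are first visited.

Visit Q
Q → H
H → M
M → N
N → K
K → L
L → I
I → R
M → S
S → E
E → P
S → F
S → O
O → G
Q → J

Q H M N K L I R S E P F O G J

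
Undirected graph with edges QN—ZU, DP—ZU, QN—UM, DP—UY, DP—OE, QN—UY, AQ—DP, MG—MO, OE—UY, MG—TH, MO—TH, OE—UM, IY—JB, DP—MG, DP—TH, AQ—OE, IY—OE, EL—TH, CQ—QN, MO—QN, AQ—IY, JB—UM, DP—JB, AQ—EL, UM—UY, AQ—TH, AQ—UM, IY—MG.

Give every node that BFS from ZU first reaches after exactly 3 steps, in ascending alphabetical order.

EL, IY

Level 0: ZU
Level 1: DP, QN
Level 2: AQ, CQ, JB, MG, MO, OE, TH, UM, UY
Level 3: EL, IY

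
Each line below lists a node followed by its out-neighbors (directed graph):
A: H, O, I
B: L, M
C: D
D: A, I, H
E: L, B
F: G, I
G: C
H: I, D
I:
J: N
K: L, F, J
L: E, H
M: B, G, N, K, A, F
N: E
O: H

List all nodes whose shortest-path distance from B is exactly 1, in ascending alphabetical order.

Level 0: B
Level 1: L, M
Level 2: A, E, F, G, H, K, N
Level 3: C, D, I, J, O

L, M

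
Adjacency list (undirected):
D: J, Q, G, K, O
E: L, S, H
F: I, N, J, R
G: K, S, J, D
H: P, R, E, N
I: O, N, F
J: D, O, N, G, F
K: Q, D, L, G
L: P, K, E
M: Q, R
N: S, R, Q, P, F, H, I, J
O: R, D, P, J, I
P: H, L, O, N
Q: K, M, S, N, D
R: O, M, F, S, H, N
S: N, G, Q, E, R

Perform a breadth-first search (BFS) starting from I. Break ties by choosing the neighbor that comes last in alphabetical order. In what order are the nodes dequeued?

I, O, N, F, R, P, J, D, S, Q, H, M, L, G, K, E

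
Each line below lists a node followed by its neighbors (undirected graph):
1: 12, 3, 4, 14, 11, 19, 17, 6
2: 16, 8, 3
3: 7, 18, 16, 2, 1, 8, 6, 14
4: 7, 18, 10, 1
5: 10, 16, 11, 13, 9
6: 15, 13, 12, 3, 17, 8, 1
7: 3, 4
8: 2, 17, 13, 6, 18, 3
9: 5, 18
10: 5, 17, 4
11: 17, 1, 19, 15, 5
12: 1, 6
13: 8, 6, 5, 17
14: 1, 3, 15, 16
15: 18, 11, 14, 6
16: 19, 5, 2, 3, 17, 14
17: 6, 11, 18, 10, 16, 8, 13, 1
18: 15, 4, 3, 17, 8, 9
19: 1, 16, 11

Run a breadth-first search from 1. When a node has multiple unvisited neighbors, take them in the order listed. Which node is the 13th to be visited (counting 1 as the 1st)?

2

Visit 1; enqueue 12, 3, 4, 14, 11, 19, 17, 6 → queue [12, 3, 4, 14, 11, 19, 17, 6]
Visit 12 → queue [3, 4, 14, 11, 19, 17, 6]
Visit 3; enqueue 7, 18, 16, 2, 8 → queue [4, 14, 11, 19, 17, 6, 7, 18, 16, 2, 8]
Visit 4; enqueue 10 → queue [14, 11, 19, 17, 6, 7, 18, 16, 2, 8, 10]
Visit 14; enqueue 15 → queue [11, 19, 17, 6, 7, 18, 16, 2, 8, 10, 15]
Visit 11; enqueue 5 → queue [19, 17, 6, 7, 18, 16, 2, 8, 10, 15, 5]
Visit 19 → queue [17, 6, 7, 18, 16, 2, 8, 10, 15, 5]
Visit 17; enqueue 13 → queue [6, 7, 18, 16, 2, 8, 10, 15, 5, 13]
Visit 6 → queue [7, 18, 16, 2, 8, 10, 15, 5, 13]
Visit 7 → queue [18, 16, 2, 8, 10, 15, 5, 13]
Visit 18; enqueue 9 → queue [16, 2, 8, 10, 15, 5, 13, 9]
Visit 16 → queue [2, 8, 10, 15, 5, 13, 9]
Visit 2 → queue [8, 10, 15, 5, 13, 9]
Visit 8 → queue [10, 15, 5, 13, 9]
Visit 10 → queue [15, 5, 13, 9]
Visit 15 → queue [5, 13, 9]
Visit 5 → queue [13, 9]
Visit 13 → queue [9]
Visit 9 → queue []

Visit order: 1, 12, 3, 4, 14, 11, 19, 17, 6, 7, 18, 16, 2, 8, 10, 15, 5, 13, 9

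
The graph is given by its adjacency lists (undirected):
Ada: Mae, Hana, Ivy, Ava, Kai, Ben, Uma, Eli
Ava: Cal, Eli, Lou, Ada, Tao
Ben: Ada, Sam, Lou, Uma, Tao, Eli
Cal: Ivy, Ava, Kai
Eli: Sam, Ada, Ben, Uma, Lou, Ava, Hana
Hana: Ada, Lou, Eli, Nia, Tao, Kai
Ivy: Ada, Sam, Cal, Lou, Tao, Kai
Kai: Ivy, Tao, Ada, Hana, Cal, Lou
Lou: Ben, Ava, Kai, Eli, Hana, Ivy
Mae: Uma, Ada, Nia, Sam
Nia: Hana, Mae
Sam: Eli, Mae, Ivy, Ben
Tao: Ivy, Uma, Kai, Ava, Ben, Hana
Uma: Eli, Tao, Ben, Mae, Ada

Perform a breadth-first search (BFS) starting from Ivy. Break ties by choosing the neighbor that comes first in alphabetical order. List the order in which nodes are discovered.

Visit Ivy; enqueue Ada, Cal, Kai, Lou, Sam, Tao → queue [Ada, Cal, Kai, Lou, Sam, Tao]
Visit Ada; enqueue Ava, Ben, Eli, Hana, Mae, Uma → queue [Cal, Kai, Lou, Sam, Tao, Ava, Ben, Eli, Hana, Mae, Uma]
Visit Cal → queue [Kai, Lou, Sam, Tao, Ava, Ben, Eli, Hana, Mae, Uma]
Visit Kai → queue [Lou, Sam, Tao, Ava, Ben, Eli, Hana, Mae, Uma]
Visit Lou → queue [Sam, Tao, Ava, Ben, Eli, Hana, Mae, Uma]
Visit Sam → queue [Tao, Ava, Ben, Eli, Hana, Mae, Uma]
Visit Tao → queue [Ava, Ben, Eli, Hana, Mae, Uma]
Visit Ava → queue [Ben, Eli, Hana, Mae, Uma]
Visit Ben → queue [Eli, Hana, Mae, Uma]
Visit Eli → queue [Hana, Mae, Uma]
Visit Hana; enqueue Nia → queue [Mae, Uma, Nia]
Visit Mae → queue [Uma, Nia]
Visit Uma → queue [Nia]
Visit Nia → queue []

Ivy, Ada, Cal, Kai, Lou, Sam, Tao, Ava, Ben, Eli, Hana, Mae, Uma, Nia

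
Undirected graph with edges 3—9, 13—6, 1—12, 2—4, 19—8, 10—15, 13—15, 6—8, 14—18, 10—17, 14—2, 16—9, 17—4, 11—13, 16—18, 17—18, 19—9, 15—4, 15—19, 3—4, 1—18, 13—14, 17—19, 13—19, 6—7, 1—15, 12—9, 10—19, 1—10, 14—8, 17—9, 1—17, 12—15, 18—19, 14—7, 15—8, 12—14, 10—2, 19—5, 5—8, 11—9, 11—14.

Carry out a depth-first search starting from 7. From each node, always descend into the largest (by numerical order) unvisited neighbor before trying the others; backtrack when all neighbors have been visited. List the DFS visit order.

7 14 18 19 17 10 15 13 11 9 16 12 1 3 4 2 6 8 5

Visit 7
7 → 14
14 → 18
18 → 19
19 → 17
17 → 10
10 → 15
15 → 13
13 → 11
11 → 9
9 → 16
9 → 12
12 → 1
9 → 3
3 → 4
4 → 2
13 → 6
6 → 8
8 → 5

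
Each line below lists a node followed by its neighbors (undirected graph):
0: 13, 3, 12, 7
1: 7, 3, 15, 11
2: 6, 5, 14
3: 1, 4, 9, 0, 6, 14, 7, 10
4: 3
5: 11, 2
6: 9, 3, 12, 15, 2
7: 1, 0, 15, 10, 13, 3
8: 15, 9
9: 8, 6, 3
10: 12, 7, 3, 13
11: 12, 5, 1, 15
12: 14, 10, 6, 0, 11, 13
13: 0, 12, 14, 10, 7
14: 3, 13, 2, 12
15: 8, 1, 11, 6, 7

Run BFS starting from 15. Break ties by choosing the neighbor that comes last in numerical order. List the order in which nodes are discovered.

Visit 15; enqueue 11, 8, 7, 6, 1 → queue [11, 8, 7, 6, 1]
Visit 11; enqueue 12, 5 → queue [8, 7, 6, 1, 12, 5]
Visit 8; enqueue 9 → queue [7, 6, 1, 12, 5, 9]
Visit 7; enqueue 13, 10, 3, 0 → queue [6, 1, 12, 5, 9, 13, 10, 3, 0]
Visit 6; enqueue 2 → queue [1, 12, 5, 9, 13, 10, 3, 0, 2]
Visit 1 → queue [12, 5, 9, 13, 10, 3, 0, 2]
Visit 12; enqueue 14 → queue [5, 9, 13, 10, 3, 0, 2, 14]
Visit 5 → queue [9, 13, 10, 3, 0, 2, 14]
Visit 9 → queue [13, 10, 3, 0, 2, 14]
Visit 13 → queue [10, 3, 0, 2, 14]
Visit 10 → queue [3, 0, 2, 14]
Visit 3; enqueue 4 → queue [0, 2, 14, 4]
Visit 0 → queue [2, 14, 4]
Visit 2 → queue [14, 4]
Visit 14 → queue [4]
Visit 4 → queue []

15 → 11 → 8 → 7 → 6 → 1 → 12 → 5 → 9 → 13 → 10 → 3 → 0 → 2 → 14 → 4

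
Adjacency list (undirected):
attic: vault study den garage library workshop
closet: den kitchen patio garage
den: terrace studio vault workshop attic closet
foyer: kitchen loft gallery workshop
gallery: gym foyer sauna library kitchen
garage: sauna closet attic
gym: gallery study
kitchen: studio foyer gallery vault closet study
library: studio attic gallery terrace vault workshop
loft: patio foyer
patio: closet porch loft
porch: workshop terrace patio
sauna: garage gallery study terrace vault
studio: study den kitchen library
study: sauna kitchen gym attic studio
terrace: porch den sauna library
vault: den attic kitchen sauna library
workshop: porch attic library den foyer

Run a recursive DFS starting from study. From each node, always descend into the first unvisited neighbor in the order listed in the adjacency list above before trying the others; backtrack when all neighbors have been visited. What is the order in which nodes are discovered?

study sauna garage closet den terrace porch workshop attic vault kitchen studio library gallery gym foyer loft patio

Visit study
study → sauna
sauna → garage
garage → closet
closet → den
den → terrace
terrace → porch
porch → workshop
workshop → attic
attic → vault
vault → kitchen
kitchen → studio
studio → library
library → gallery
gallery → gym
gallery → foyer
foyer → loft
loft → patio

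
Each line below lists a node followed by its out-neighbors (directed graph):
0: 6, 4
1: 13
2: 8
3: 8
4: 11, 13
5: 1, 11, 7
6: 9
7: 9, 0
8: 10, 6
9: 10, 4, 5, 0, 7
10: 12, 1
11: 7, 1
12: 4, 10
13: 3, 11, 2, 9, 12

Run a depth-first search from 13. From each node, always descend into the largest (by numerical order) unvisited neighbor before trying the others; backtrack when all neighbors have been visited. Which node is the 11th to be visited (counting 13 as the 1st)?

Visit 13
13 → 12
12 → 10
10 → 1
12 → 4
4 → 11
11 → 7
7 → 9
9 → 5
9 → 0
0 → 6
13 → 3
3 → 8
13 → 2

Visit order: 13, 12, 10, 1, 4, 11, 7, 9, 5, 0, 6, 3, 8, 2

6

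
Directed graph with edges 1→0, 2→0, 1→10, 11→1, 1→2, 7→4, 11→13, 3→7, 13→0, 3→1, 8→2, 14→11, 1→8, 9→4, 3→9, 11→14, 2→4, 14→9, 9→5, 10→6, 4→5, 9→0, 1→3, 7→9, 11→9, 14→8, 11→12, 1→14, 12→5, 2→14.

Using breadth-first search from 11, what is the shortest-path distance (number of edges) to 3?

2

Level 0: 11
Level 1: 1, 9, 12, 13, 14
Level 2: 0, 2, 3, 4, 5, 8, 10
Level 3: 6, 7
3 first appears at level 2.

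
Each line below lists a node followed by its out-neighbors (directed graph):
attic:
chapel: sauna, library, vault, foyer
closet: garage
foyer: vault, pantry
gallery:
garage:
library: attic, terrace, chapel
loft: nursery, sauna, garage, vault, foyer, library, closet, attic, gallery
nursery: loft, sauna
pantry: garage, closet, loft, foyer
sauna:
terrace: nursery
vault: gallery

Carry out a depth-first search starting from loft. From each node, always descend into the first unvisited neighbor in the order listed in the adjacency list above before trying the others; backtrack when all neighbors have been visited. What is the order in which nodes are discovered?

Visit loft
loft → nursery
nursery → sauna
loft → garage
loft → vault
vault → gallery
loft → foyer
foyer → pantry
pantry → closet
loft → library
library → attic
library → terrace
library → chapel

loft, nursery, sauna, garage, vault, gallery, foyer, pantry, closet, library, attic, terrace, chapel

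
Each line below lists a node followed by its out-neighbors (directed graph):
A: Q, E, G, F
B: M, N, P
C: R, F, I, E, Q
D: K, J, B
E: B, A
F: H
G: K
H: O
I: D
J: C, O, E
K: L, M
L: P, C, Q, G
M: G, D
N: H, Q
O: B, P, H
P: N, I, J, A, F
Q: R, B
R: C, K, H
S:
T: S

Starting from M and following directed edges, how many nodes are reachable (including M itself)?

BFS from M visits: M, G, D, K, J, B, L, O, E, C, P, N, Q, H, A, R, I, F
Reachable nodes: 18 of 20 total.

18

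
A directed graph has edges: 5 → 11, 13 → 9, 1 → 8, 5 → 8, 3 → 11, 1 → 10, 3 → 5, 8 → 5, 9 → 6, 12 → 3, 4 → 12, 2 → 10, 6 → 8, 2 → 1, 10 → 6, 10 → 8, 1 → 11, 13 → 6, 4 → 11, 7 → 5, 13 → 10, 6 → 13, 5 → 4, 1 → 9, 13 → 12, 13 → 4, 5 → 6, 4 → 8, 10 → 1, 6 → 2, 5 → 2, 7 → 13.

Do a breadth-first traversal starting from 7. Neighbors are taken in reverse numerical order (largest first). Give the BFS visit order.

7 → 13 → 5 → 12 → 10 → 9 → 6 → 4 → 11 → 8 → 2 → 3 → 1

Visit 7; enqueue 13, 5 → queue [13, 5]
Visit 13; enqueue 12, 10, 9, 6, 4 → queue [5, 12, 10, 9, 6, 4]
Visit 5; enqueue 11, 8, 2 → queue [12, 10, 9, 6, 4, 11, 8, 2]
Visit 12; enqueue 3 → queue [10, 9, 6, 4, 11, 8, 2, 3]
Visit 10; enqueue 1 → queue [9, 6, 4, 11, 8, 2, 3, 1]
Visit 9 → queue [6, 4, 11, 8, 2, 3, 1]
Visit 6 → queue [4, 11, 8, 2, 3, 1]
Visit 4 → queue [11, 8, 2, 3, 1]
Visit 11 → queue [8, 2, 3, 1]
Visit 8 → queue [2, 3, 1]
Visit 2 → queue [3, 1]
Visit 3 → queue [1]
Visit 1 → queue []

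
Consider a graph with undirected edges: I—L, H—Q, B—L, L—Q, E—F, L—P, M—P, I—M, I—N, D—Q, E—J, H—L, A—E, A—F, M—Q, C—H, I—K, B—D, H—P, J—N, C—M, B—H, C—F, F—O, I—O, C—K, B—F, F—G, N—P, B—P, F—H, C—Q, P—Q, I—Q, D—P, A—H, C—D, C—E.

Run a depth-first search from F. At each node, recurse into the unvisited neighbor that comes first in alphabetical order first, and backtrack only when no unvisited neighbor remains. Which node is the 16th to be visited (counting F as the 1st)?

O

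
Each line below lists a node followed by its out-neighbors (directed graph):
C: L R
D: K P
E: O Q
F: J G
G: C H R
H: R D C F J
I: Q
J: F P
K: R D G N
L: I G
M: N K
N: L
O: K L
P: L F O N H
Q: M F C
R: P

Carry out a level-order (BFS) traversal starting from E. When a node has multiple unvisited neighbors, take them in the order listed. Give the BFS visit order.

Visit E; enqueue O, Q → queue [O, Q]
Visit O; enqueue K, L → queue [Q, K, L]
Visit Q; enqueue M, F, C → queue [K, L, M, F, C]
Visit K; enqueue R, D, G, N → queue [L, M, F, C, R, D, G, N]
Visit L; enqueue I → queue [M, F, C, R, D, G, N, I]
Visit M → queue [F, C, R, D, G, N, I]
Visit F; enqueue J → queue [C, R, D, G, N, I, J]
Visit C → queue [R, D, G, N, I, J]
Visit R; enqueue P → queue [D, G, N, I, J, P]
Visit D → queue [G, N, I, J, P]
Visit G; enqueue H → queue [N, I, J, P, H]
Visit N → queue [I, J, P, H]
Visit I → queue [J, P, H]
Visit J → queue [P, H]
Visit P → queue [H]
Visit H → queue []

E → O → Q → K → L → M → F → C → R → D → G → N → I → J → P → H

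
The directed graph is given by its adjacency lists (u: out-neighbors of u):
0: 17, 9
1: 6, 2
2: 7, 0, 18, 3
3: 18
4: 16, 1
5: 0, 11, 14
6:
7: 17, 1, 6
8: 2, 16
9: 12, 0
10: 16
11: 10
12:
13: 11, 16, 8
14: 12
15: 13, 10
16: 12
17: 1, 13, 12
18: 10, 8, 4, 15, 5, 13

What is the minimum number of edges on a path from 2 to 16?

3

Level 0: 2
Level 1: 0, 3, 7, 18
Level 2: 1, 4, 5, 6, 8, 9, 10, 13, 15, 17
Level 3: 11, 12, 14, 16
16 first appears at level 3.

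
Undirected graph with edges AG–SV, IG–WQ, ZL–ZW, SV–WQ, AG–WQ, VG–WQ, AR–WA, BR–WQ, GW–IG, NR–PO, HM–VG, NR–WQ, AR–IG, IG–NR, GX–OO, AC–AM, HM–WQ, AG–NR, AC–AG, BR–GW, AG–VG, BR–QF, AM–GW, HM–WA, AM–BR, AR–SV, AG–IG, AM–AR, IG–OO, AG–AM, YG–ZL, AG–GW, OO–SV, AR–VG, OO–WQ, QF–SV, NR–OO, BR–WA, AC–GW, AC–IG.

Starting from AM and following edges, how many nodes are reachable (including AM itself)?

17

BFS from AM visits: AM, AC, AG, AR, BR, GW, IG, NR, SV, VG, WQ, WA, QF, OO, PO, HM, GX
Reachable nodes: 17 of 20 total.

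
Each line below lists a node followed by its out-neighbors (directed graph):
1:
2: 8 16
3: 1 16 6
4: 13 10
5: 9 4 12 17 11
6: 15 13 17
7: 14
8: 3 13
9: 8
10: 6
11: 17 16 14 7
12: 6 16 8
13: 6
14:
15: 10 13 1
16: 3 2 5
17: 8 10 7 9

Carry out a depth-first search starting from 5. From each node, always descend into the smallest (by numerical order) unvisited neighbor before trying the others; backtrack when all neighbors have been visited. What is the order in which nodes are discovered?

Visit 5
5 → 4
4 → 10
10 → 6
6 → 13
6 → 15
15 → 1
6 → 17
17 → 7
7 → 14
17 → 8
8 → 3
3 → 16
16 → 2
17 → 9
5 → 11
5 → 12

5 -> 4 -> 10 -> 6 -> 13 -> 15 -> 1 -> 17 -> 7 -> 14 -> 8 -> 3 -> 16 -> 2 -> 9 -> 11 -> 12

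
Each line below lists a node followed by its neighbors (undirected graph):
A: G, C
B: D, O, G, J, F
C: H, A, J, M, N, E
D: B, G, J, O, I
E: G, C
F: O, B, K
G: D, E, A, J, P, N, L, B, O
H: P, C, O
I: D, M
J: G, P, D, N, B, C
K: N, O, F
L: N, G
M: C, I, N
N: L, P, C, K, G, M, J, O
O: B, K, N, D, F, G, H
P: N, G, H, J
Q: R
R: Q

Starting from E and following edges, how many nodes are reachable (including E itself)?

16

BFS from E visits: E, C, G, A, H, J, M, N, B, D, L, O, P, I, K, F
Reachable nodes: 16 of 18 total.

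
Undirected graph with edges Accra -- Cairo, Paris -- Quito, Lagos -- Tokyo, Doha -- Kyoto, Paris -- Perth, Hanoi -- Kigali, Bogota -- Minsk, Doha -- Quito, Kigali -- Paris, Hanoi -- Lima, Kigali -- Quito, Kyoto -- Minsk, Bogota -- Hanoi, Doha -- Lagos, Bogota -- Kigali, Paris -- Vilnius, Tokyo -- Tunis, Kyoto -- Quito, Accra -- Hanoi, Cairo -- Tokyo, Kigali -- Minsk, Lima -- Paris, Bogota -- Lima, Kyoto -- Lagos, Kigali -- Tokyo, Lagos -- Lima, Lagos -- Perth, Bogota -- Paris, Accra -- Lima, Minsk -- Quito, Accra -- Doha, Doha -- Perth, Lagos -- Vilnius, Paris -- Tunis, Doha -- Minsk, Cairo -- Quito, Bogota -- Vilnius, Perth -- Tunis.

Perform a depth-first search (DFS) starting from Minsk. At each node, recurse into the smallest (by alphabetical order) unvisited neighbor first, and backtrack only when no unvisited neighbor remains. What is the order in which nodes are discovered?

Minsk, Bogota, Hanoi, Accra, Cairo, Quito, Doha, Kyoto, Lagos, Lima, Paris, Kigali, Tokyo, Tunis, Perth, Vilnius

Visit Minsk
Minsk → Bogota
Bogota → Hanoi
Hanoi → Accra
Accra → Cairo
Cairo → Quito
Quito → Doha
Doha → Kyoto
Kyoto → Lagos
Lagos → Lima
Lima → Paris
Paris → Kigali
Kigali → Tokyo
Tokyo → Tunis
Tunis → Perth
Paris → Vilnius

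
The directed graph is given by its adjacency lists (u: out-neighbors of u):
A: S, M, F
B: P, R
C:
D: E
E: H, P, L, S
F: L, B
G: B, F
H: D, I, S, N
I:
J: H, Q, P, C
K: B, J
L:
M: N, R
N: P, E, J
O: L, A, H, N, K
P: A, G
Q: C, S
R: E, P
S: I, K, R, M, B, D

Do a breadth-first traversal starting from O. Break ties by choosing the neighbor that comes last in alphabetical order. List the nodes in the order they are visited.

O → N → L → K → H → A → P → J → E → B → S → I → D → M → F → G → Q → C → R

Visit O; enqueue N, L, K, H, A → queue [N, L, K, H, A]
Visit N; enqueue P, J, E → queue [L, K, H, A, P, J, E]
Visit L → queue [K, H, A, P, J, E]
Visit K; enqueue B → queue [H, A, P, J, E, B]
Visit H; enqueue S, I, D → queue [A, P, J, E, B, S, I, D]
Visit A; enqueue M, F → queue [P, J, E, B, S, I, D, M, F]
Visit P; enqueue G → queue [J, E, B, S, I, D, M, F, G]
Visit J; enqueue Q, C → queue [E, B, S, I, D, M, F, G, Q, C]
Visit E → queue [B, S, I, D, M, F, G, Q, C]
Visit B; enqueue R → queue [S, I, D, M, F, G, Q, C, R]
Visit S → queue [I, D, M, F, G, Q, C, R]
Visit I → queue [D, M, F, G, Q, C, R]
Visit D → queue [M, F, G, Q, C, R]
Visit M → queue [F, G, Q, C, R]
Visit F → queue [G, Q, C, R]
Visit G → queue [Q, C, R]
Visit Q → queue [C, R]
Visit C → queue [R]
Visit R → queue []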